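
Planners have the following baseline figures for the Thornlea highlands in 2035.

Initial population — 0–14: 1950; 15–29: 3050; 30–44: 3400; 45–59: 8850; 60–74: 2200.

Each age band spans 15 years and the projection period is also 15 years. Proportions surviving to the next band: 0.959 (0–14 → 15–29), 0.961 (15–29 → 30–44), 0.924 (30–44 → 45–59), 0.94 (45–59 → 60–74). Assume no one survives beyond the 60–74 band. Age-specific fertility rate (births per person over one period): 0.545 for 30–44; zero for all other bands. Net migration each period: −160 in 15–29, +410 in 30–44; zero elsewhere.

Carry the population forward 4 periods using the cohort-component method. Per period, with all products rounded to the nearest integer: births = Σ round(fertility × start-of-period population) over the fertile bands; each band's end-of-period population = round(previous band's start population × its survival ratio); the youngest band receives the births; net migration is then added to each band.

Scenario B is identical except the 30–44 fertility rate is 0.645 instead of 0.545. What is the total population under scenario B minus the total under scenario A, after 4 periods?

Period 1:
Births: 3400 × 0.545 = 1853
15–29: 1950 × 0.959 = 1870
30–44: 3050 × 0.961 = 2931
45–59: 3400 × 0.924 = 3142
60–74: 8850 × 0.94 = 8319
Net migration: 15–29 − 160 → 1710; 30–44 + 410 → 3341
Population now: 0–14=1853, 15–29=1710, 30–44=3341, 45–59=3142, 60–74=8319
Period 2:
Births: 3341 × 0.545 = 1821
15–29: 1853 × 0.959 = 1777
30–44: 1710 × 0.961 = 1643
45–59: 3341 × 0.924 = 3087
60–74: 3142 × 0.94 = 2953
Net migration: 15–29 − 160 → 1617; 30–44 + 410 → 2053
Population now: 0–14=1821, 15–29=1617, 30–44=2053, 45–59=3087, 60–74=2953
Period 3:
Births: 2053 × 0.545 = 1119
15–29: 1821 × 0.959 = 1746
30–44: 1617 × 0.961 = 1554
45–59: 2053 × 0.924 = 1897
60–74: 3087 × 0.94 = 2902
Net migration: 15–29 − 160 → 1586; 30–44 + 410 → 1964
Population now: 0–14=1119, 15–29=1586, 30–44=1964, 45–59=1897, 60–74=2902
Period 4:
Births: 1964 × 0.545 = 1070
15–29: 1119 × 0.959 = 1073
30–44: 1586 × 0.961 = 1524
45–59: 1964 × 0.924 = 1815
60–74: 1897 × 0.94 = 1783
Net migration: 15–29 − 160 → 913; 30–44 + 410 → 1934
Population now: 0–14=1070, 15–29=913, 30–44=1934, 45–59=1815, 60–74=1783
Scenario A total after 4 periods: 7515
Scenario B projection —
Period 1:
Births: 3400 × 0.645 = 2193
15–29: 1950 × 0.959 = 1870
30–44: 3050 × 0.961 = 2931
45–59: 3400 × 0.924 = 3142
60–74: 8850 × 0.94 = 8319
Net migration: 15–29 − 160 → 1710; 30–44 + 410 → 3341
Population now: 0–14=2193, 15–29=1710, 30–44=3341, 45–59=3142, 60–74=8319
Period 2:
Births: 3341 × 0.645 = 2155
15–29: 2193 × 0.959 = 2103
30–44: 1710 × 0.961 = 1643
45–59: 3341 × 0.924 = 3087
60–74: 3142 × 0.94 = 2953
Net migration: 15–29 − 160 → 1943; 30–44 + 410 → 2053
Population now: 0–14=2155, 15–29=1943, 30–44=2053, 45–59=3087, 60–74=2953
Period 3:
Births: 2053 × 0.645 = 1324
15–29: 2155 × 0.959 = 2067
30–44: 1943 × 0.961 = 1867
45–59: 2053 × 0.924 = 1897
60–74: 3087 × 0.94 = 2902
Net migration: 15–29 − 160 → 1907; 30–44 + 410 → 2277
Population now: 0–14=1324, 15–29=1907, 30–44=2277, 45–59=1897, 60–74=2902
Period 4:
Births: 2277 × 0.645 = 1469
15–29: 1324 × 0.959 = 1270
30–44: 1907 × 0.961 = 1833
45–59: 2277 × 0.924 = 2104
60–74: 1897 × 0.94 = 1783
Net migration: 15–29 − 160 → 1110; 30–44 + 410 → 2243
Population now: 0–14=1469, 15–29=1110, 30–44=2243, 45–59=2104, 60–74=1783
Scenario B total after 4 periods: 8709
Difference B − A = 8709 − 7515 = 1194

1194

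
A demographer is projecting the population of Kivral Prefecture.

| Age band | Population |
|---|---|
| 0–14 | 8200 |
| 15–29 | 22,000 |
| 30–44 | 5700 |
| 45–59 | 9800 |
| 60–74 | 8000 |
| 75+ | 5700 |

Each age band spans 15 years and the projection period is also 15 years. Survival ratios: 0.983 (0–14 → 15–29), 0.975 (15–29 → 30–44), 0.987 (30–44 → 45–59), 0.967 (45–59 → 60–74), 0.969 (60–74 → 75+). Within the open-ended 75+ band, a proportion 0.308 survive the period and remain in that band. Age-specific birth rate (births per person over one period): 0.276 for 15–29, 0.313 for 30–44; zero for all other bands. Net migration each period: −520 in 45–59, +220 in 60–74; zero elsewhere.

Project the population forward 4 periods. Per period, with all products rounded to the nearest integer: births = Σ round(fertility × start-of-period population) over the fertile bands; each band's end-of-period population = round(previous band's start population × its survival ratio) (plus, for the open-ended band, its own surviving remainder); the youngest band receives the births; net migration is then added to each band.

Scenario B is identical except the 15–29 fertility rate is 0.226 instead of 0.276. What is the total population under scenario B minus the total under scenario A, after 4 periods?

-2904

Let group 1 be 0–14 through group 6 = 75+.
After projecting period 1:
Births: 22000 * 0.276 = 6072  |  5700 * 0.313 = 1784 → 7856
Group 2: 8200 * 0.983 = 8061
Group 3: 22000 * 0.975 = 21450
Group 4: 5700 * 0.987 = 5626
Group 5: 9800 * 0.967 = 9477
Group 6: 8000 * 0.969 + 5700 * 0.308 = 7752 + 1756 = 9508
Net migration: Group 4 − 520 → 5106; Group 5 + 220 → 9697
End of period: [7856, 8061, 21450, 5106, 9697, 9508]
After projecting period 2:
Births: 8061 * 0.276 = 2225  |  21450 * 0.313 = 6714 → 8939
Group 2: 7856 * 0.983 = 7722
Group 3: 8061 * 0.975 = 7859
Group 4: 21450 * 0.987 = 21171
Group 5: 5106 * 0.967 = 4938
Group 6: 9697 * 0.969 + 9508 * 0.308 = 9396 + 2928 = 12324
Net migration: Group 4 − 520 → 20651; Group 5 + 220 → 5158
End of period: [8939, 7722, 7859, 20651, 5158, 12324]
After projecting period 3:
Births: 7722 * 0.276 = 2131  |  7859 * 0.313 = 2460 → 4591
Group 2: 8939 * 0.983 = 8787
Group 3: 7722 * 0.975 = 7529
Group 4: 7859 * 0.987 = 7757
Group 5: 20651 * 0.967 = 19970
Group 6: 5158 * 0.969 + 12324 * 0.308 = 4998 + 3796 = 8794
Net migration: Group 4 − 520 → 7237; Group 5 + 220 → 20190
End of period: [4591, 8787, 7529, 7237, 20190, 8794]
After projecting period 4:
Births: 8787 * 0.276 = 2425  |  7529 * 0.313 = 2357 → 4782
Group 2: 4591 * 0.983 = 4513
Group 3: 8787 * 0.975 = 8567
Group 4: 7529 * 0.987 = 7431
Group 5: 7237 * 0.967 = 6998
Group 6: 20190 * 0.969 + 8794 * 0.308 = 19564 + 2709 = 22273
Net migration: Group 4 − 520 → 6911; Group 5 + 220 → 7218
End of period: [4782, 4513, 8567, 6911, 7218, 22273]
Scenario A total after 4 periods: 54264
Scenario B projection —
After projecting period 1:
Births: 22000 * 0.226 = 4972  |  5700 * 0.313 = 1784 → 6756
Group 2: 8200 * 0.983 = 8061
Group 3: 22000 * 0.975 = 21450
Group 4: 5700 * 0.987 = 5626
Group 5: 9800 * 0.967 = 9477
Group 6: 8000 * 0.969 + 5700 * 0.308 = 7752 + 1756 = 9508
Net migration: Group 4 − 520 → 5106; Group 5 + 220 → 9697
End of period: [6756, 8061, 21450, 5106, 9697, 9508]
After projecting period 2:
Births: 8061 * 0.226 = 1822  |  21450 * 0.313 = 6714 → 8536
Group 2: 6756 * 0.983 = 6641
Group 3: 8061 * 0.975 = 7859
Group 4: 21450 * 0.987 = 21171
Group 5: 5106 * 0.967 = 4938
Group 6: 9697 * 0.969 + 9508 * 0.308 = 9396 + 2928 = 12324
Net migration: Group 4 − 520 → 20651; Group 5 + 220 → 5158
End of period: [8536, 6641, 7859, 20651, 5158, 12324]
After projecting period 3:
Births: 6641 * 0.226 = 1501  |  7859 * 0.313 = 2460 → 3961
Group 2: 8536 * 0.983 = 8391
Group 3: 6641 * 0.975 = 6475
Group 4: 7859 * 0.987 = 7757
Group 5: 20651 * 0.967 = 19970
Group 6: 5158 * 0.969 + 12324 * 0.308 = 4998 + 3796 = 8794
Net migration: Group 4 − 520 → 7237; Group 5 + 220 → 20190
End of period: [3961, 8391, 6475, 7237, 20190, 8794]
After projecting period 4:
Births: 8391 * 0.226 = 1896  |  6475 * 0.313 = 2027 → 3923
Group 2: 3961 * 0.983 = 3894
Group 3: 8391 * 0.975 = 8181
Group 4: 6475 * 0.987 = 6391
Group 5: 7237 * 0.967 = 6998
Group 6: 20190 * 0.969 + 8794 * 0.308 = 19564 + 2709 = 22273
Net migration: Group 4 − 520 → 5871; Group 5 + 220 → 7218
End of period: [3923, 3894, 8181, 5871, 7218, 22273]
Scenario B total after 4 periods: 51360
Difference B − A = 51360 − 54264 = -2904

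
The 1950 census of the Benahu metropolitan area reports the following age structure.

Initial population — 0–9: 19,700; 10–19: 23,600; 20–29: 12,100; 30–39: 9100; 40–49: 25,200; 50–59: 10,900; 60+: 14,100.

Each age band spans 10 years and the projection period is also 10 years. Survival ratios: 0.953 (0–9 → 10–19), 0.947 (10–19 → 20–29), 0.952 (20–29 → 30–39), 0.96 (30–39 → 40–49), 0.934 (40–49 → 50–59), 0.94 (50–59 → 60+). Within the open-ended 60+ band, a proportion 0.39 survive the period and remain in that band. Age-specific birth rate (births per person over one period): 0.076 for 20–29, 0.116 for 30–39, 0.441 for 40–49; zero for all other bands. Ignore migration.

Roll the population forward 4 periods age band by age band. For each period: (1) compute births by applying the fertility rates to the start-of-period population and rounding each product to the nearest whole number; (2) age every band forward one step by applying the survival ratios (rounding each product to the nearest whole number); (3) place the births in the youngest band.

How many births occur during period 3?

8696

(Groups numbered youngest = 1 to oldest = 7.)
[period 1]
Births: 12100 × 0.076 = 920  |  9100 × 0.116 = 1056  |  25200 × 0.441 = 11113 → 13089
Group 2: 19700 × 0.953 = 18774
Group 3: 23600 × 0.947 = 22349
Group 4: 12100 × 0.952 = 11519
Group 5: 9100 × 0.96 = 8736
Group 6: 25200 × 0.934 = 23537
Group 7: 10900 × 0.94 + 14100 × 0.39 = 10246 + 5499 = 15745
End of period: [13089, 18774, 22349, 11519, 8736, 23537, 15745]
[period 2]
Births: 22349 × 0.076 = 1699  |  11519 × 0.116 = 1336  |  8736 × 0.441 = 3853 → 6888
Group 2: 13089 × 0.953 = 12474
Group 3: 18774 × 0.947 = 17779
Group 4: 22349 × 0.952 = 21276
Group 5: 11519 × 0.96 = 11058
Group 6: 8736 × 0.934 = 8159
Group 7: 23537 × 0.94 + 15745 × 0.39 = 22125 + 6141 = 28266
End of period: [6888, 12474, 17779, 21276, 11058, 8159, 28266]
[period 3]
Births: 17779 × 0.076 = 1351  |  21276 × 0.116 = 2468  |  11058 × 0.441 = 4877 → 8696
Group 2: 6888 × 0.953 = 6564
Group 3: 12474 × 0.947 = 11813
Group 4: 17779 × 0.952 = 16926
Group 5: 21276 × 0.96 = 20425
Group 6: 11058 × 0.934 = 10328
Group 7: 8159 × 0.94 + 28266 × 0.39 = 7669 + 11024 = 18693
End of period: [8696, 6564, 11813, 16926, 20425, 10328, 18693]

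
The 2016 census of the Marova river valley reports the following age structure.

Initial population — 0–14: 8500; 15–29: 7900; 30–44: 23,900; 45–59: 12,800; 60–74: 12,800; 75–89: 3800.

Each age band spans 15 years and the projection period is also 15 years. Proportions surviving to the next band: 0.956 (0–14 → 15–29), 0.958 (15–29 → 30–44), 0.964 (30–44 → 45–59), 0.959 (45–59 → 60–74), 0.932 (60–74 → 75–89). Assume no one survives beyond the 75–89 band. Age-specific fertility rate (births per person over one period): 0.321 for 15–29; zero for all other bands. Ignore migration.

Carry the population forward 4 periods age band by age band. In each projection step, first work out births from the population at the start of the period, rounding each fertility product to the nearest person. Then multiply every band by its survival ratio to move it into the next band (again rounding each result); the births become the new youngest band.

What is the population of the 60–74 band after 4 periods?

Numbering the groups 1..6 from youngest to oldest:
— Period 1 —
Births: 7900 * 0.321 = 2536
Group 2: 8500 * 0.956 = 8126
Group 3: 7900 * 0.958 = 7568
Group 4: 23900 * 0.964 = 23040
Group 5: 12800 * 0.959 = 12275
Group 6: 12800 * 0.932 = 11930
Population now: 0–14=2536, 15–29=8126, 30–44=7568, 45–59=23040, 60–74=12275, 75–89=11930
— Period 2 —
Births: 8126 * 0.321 = 2608
Group 2: 2536 * 0.956 = 2424
Group 3: 8126 * 0.958 = 7785
Group 4: 7568 * 0.964 = 7296
Group 5: 23040 * 0.959 = 22095
Group 6: 12275 * 0.932 = 11440
Population now: 0–14=2608, 15–29=2424, 30–44=7785, 45–59=7296, 60–74=22095, 75–89=11440
— Period 3 —
Births: 2424 * 0.321 = 778
Group 2: 2608 * 0.956 = 2493
Group 3: 2424 * 0.958 = 2322
Group 4: 7785 * 0.964 = 7505
Group 5: 7296 * 0.959 = 6997
Group 6: 22095 * 0.932 = 20593
Population now: 0–14=778, 15–29=2493, 30–44=2322, 45–59=7505, 60–74=6997, 75–89=20593
— Period 4 —
Births: 2493 * 0.321 = 800
Group 2: 778 * 0.956 = 744
Group 3: 2493 * 0.958 = 2388
Group 4: 2322 * 0.964 = 2238
Group 5: 7505 * 0.959 = 7197
Group 6: 6997 * 0.932 = 6521
Population now: 0–14=800, 15–29=744, 30–44=2388, 45–59=2238, 60–74=7197, 75–89=6521

7197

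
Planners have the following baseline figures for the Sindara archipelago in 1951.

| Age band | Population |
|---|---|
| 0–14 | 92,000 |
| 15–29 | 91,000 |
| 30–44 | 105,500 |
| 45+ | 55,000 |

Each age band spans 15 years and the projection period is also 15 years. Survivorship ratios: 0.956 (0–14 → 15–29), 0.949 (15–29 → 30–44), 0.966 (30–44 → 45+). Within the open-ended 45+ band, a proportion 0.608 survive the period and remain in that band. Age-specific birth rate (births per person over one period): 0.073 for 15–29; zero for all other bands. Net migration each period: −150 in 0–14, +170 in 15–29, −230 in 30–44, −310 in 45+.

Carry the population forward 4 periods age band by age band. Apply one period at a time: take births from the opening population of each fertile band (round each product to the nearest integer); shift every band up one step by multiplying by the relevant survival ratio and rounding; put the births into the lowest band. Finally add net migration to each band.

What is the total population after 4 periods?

121506

— Period 1 —
Births: 91000 * 0.073 = 6643
15–29: 92000 * 0.956 = 87952
30–44: 91000 * 0.949 = 86359
45+: 105500 * 0.966 + 55000 * 0.608 = 101913 + 33440 = 135353
Net migration: 0–14 − 150 → 6493; 15–29 + 170 → 88122; 30–44 − 230 → 86129; 45+ − 310 → 135043
End of period: [6493, 88122, 86129, 135043]
— Period 2 —
Births: 88122 * 0.073 = 6433
15–29: 6493 * 0.956 = 6207
30–44: 88122 * 0.949 = 83628
45+: 86129 * 0.966 + 135043 * 0.608 = 83201 + 82106 = 165307
Net migration: 0–14 − 150 → 6283; 15–29 + 170 → 6377; 30–44 − 230 → 83398; 45+ − 310 → 164997
End of period: [6283, 6377, 83398, 164997]
— Period 3 —
Births: 6377 * 0.073 = 466
15–29: 6283 * 0.956 = 6007
30–44: 6377 * 0.949 = 6052
45+: 83398 * 0.966 + 164997 * 0.608 = 80562 + 100318 = 180880
Net migration: 0–14 − 150 → 316; 15–29 + 170 → 6177; 30–44 − 230 → 5822; 45+ − 310 → 180570
End of period: [316, 6177, 5822, 180570]
— Period 4 —
Births: 6177 * 0.073 = 451
15–29: 316 * 0.956 = 302
30–44: 6177 * 0.949 = 5862
45+: 5822 * 0.966 + 180570 * 0.608 = 5624 + 109787 = 115411
Net migration: 0–14 − 150 → 301; 15–29 + 170 → 472; 30–44 − 230 → 5632; 45+ − 310 → 115101
End of period: [301, 472, 5632, 115101]
Total after period 4: 301 + 472 + 5632 + 115101 = 121506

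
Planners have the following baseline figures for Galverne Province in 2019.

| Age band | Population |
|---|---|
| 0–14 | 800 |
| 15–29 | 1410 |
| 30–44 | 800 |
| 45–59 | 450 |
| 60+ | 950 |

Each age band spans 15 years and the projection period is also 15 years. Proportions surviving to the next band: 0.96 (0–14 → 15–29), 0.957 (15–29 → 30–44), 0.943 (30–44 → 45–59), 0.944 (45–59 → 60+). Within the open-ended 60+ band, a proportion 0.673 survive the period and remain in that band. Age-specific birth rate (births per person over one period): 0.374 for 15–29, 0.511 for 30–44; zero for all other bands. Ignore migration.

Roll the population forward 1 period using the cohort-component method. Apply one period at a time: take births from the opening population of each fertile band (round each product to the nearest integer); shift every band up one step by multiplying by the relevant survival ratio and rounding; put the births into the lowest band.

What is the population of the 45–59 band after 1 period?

754

Period 1:
Births: 1410 × 0.374 = 527, 800 × 0.511 = 409 — total 936
15–29: 800 × 0.96 = 768
30–44: 1410 × 0.957 = 1349
45–59: 800 × 0.943 = 754
60+: 450 × 0.944 + 950 × 0.673 = 425 + 639 = 1064
End of period: [936, 768, 1349, 754, 1064]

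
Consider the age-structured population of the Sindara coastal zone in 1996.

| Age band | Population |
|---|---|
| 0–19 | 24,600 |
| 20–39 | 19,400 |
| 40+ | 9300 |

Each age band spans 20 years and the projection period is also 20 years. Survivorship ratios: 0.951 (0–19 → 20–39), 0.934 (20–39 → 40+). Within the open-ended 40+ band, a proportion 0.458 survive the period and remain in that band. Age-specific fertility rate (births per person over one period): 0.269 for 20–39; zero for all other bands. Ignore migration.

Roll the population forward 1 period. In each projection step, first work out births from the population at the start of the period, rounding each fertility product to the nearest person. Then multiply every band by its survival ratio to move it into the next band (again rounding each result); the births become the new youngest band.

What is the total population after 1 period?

50993

— Period 1 —
Births: 19400 × 0.269 = 5219
20–39: 24600 × 0.951 = 23395
40+: 19400 × 0.934 + 9300 × 0.458 = 18120 + 4259 = 22379
→ [5219, 23395, 22379]
Total after period 1: 5219 + 23395 + 22379 = 50993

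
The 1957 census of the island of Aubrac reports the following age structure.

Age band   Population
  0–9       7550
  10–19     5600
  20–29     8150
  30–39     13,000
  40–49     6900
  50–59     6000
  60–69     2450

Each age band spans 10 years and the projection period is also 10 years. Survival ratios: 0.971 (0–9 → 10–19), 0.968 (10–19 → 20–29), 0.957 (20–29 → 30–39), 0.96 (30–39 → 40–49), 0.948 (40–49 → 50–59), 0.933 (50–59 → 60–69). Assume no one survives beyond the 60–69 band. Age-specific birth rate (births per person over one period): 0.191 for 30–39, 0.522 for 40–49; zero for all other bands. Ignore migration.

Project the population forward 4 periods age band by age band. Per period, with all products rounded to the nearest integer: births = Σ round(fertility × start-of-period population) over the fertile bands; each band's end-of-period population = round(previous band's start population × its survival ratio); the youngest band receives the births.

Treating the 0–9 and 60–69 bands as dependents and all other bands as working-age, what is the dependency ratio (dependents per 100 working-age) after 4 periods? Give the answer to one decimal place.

36.3

Period 1:
Births: 13000 × 0.191 = 2483 ; 6900 × 0.522 = 3602 ⇒ total 6085
10–19: 7550 × 0.971 = 7331
20–29: 5600 × 0.968 = 5421
30–39: 8150 × 0.957 = 7800
40–49: 13000 × 0.96 = 12480
50–59: 6900 × 0.948 = 6541
60–69: 6000 × 0.933 = 5598
Giving 6085 / 7331 / 5421 / 7800 / 12480 / 6541 / 5598.
Period 2:
Births: 7800 × 0.191 = 1490 ; 12480 × 0.522 = 6515 ⇒ total 8005
10–19: 6085 × 0.971 = 5909
20–29: 7331 × 0.968 = 7096
30–39: 5421 × 0.957 = 5188
40–49: 7800 × 0.96 = 7488
50–59: 12480 × 0.948 = 11831
60–69: 6541 × 0.933 = 6103
Giving 8005 / 5909 / 7096 / 5188 / 7488 / 11831 / 6103.
Period 3:
Births: 5188 × 0.191 = 991 ; 7488 × 0.522 = 3909 ⇒ total 4900
10–19: 8005 × 0.971 = 7773
20–29: 5909 × 0.968 = 5720
30–39: 7096 × 0.957 = 6791
40–49: 5188 × 0.96 = 4980
50–59: 7488 × 0.948 = 7099
60–69: 11831 × 0.933 = 11038
Giving 4900 / 7773 / 5720 / 6791 / 4980 / 7099 / 11038.
Period 4:
Births: 6791 × 0.191 = 1297 ; 4980 × 0.522 = 2600 ⇒ total 3897
10–19: 4900 × 0.971 = 4758
20–29: 7773 × 0.968 = 7524
30–39: 5720 × 0.957 = 5474
40–49: 6791 × 0.96 = 6519
50–59: 4980 × 0.948 = 4721
60–69: 7099 × 0.933 = 6623
Giving 3897 / 4758 / 7524 / 5474 / 6519 / 4721 / 6623.
Dependents (band 0–9 + band 60–69) = 3897 + 6623 = 10520; working-age = 28996; ratio = 10520/28996 × 100 = 36.3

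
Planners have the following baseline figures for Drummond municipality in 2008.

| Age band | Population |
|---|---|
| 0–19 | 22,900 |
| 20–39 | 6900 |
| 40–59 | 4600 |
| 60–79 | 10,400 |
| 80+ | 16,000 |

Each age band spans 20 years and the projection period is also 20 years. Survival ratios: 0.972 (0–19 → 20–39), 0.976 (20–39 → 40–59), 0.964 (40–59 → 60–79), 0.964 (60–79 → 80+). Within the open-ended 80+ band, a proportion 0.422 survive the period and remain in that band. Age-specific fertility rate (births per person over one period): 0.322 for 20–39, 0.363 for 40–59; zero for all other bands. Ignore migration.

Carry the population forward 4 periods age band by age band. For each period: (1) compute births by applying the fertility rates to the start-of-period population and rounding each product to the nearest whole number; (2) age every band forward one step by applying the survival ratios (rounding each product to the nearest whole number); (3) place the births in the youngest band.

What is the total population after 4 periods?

Period 1:
Births: 6900 × 0.322 = 2222, 4600 × 0.363 = 1670 ⇒ total 3892
20–39: 22900 × 0.972 = 22259
40–59: 6900 × 0.976 = 6734
60–79: 4600 × 0.964 = 4434
80+: 10400 × 0.964 + 16000 × 0.422 = 10026 + 6752 = 16778
End of period: [3892, 22259, 6734, 4434, 16778]
Period 2:
Births: 22259 × 0.322 = 7167, 6734 × 0.363 = 2444 ⇒ total 9611
20–39: 3892 × 0.972 = 3783
40–59: 22259 × 0.976 = 21725
60–79: 6734 × 0.964 = 6492
80+: 4434 × 0.964 + 16778 × 0.422 = 4274 + 7080 = 11354
End of period: [9611, 3783, 21725, 6492, 11354]
Period 3:
Births: 3783 × 0.322 = 1218, 21725 × 0.363 = 7886 ⇒ total 9104
20–39: 9611 × 0.972 = 9342
40–59: 3783 × 0.976 = 3692
60–79: 21725 × 0.964 = 20943
80+: 6492 × 0.964 + 11354 × 0.422 = 6258 + 4791 = 11049
End of period: [9104, 9342, 3692, 20943, 11049]
Period 4:
Births: 9342 × 0.322 = 3008, 3692 × 0.363 = 1340 ⇒ total 4348
20–39: 9104 × 0.972 = 8849
40–59: 9342 × 0.976 = 9118
60–79: 3692 × 0.964 = 3559
80+: 20943 × 0.964 + 11049 × 0.422 = 20189 + 4663 = 24852
End of period: [4348, 8849, 9118, 3559, 24852]
Total after period 4: 4348 + 8849 + 9118 + 3559 + 24852 = 50726

50726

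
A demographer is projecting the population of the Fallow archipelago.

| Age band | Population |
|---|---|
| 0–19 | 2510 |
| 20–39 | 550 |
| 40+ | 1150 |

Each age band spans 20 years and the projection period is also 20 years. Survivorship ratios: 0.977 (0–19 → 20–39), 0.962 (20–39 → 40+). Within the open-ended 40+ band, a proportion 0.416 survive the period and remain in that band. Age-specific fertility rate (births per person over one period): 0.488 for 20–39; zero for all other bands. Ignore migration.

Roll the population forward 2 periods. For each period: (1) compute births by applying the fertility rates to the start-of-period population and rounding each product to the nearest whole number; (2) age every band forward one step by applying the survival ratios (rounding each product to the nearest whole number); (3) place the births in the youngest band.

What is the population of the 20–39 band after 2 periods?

(Bands numbered youngest = 1 to oldest = 3.)
Period 1.
Births: 550 * 0.488 = 268
Band 2: 2510 * 0.977 = 2452
Band 3: 550 * 0.962 + 1150 * 0.416 = 529 + 478 = 1007
End of period: [268, 2452, 1007]
Period 2.
Births: 2452 * 0.488 = 1197
Band 2: 268 * 0.977 = 262
Band 3: 2452 * 0.962 + 1007 * 0.416 = 2359 + 419 = 2778
End of period: [1197, 262, 2778]

262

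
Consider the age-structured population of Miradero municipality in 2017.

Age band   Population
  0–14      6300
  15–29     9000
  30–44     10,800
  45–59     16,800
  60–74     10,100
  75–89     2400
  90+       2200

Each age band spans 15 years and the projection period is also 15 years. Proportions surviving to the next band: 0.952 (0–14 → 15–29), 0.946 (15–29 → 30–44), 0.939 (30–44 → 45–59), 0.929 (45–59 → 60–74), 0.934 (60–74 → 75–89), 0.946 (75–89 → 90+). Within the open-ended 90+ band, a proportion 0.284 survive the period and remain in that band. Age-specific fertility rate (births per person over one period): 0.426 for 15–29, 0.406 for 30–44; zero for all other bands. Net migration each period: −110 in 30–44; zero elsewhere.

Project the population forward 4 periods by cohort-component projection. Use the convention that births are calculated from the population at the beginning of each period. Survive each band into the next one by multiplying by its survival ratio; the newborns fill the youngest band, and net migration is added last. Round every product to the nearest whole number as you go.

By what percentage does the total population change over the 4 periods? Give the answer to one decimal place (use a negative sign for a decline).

-17.5

Let group 1 be 0–14 through group 7 = 90+.
— Period 1 —
Births: 9000 * 0.426 = 3834, 10800 * 0.406 = 4385 — total 8219
Group 2: 6300 * 0.952 = 5998
Group 3: 9000 * 0.946 = 8514
Group 4: 10800 * 0.939 = 10141
Group 5: 16800 * 0.929 = 15607
Group 6: 10100 * 0.934 = 9433
Group 7: 2400 * 0.946 + 2200 * 0.284 = 2270 + 625 = 2895
Net migration: Group 3 − 110 → 8404
End of period: [8219, 5998, 8404, 10141, 15607, 9433, 2895]
— Period 2 —
Births: 5998 * 0.426 = 2555, 8404 * 0.406 = 3412 — total 5967
Group 2: 8219 * 0.952 = 7824
Group 3: 5998 * 0.946 = 5674
Group 4: 8404 * 0.939 = 7891
Group 5: 10141 * 0.929 = 9421
Group 6: 15607 * 0.934 = 14577
Group 7: 9433 * 0.946 + 2895 * 0.284 = 8924 + 822 = 9746
Net migration: Group 3 − 110 → 5564
End of period: [5967, 7824, 5564, 7891, 9421, 14577, 9746]
— Period 3 —
Births: 7824 * 0.426 = 3333, 5564 * 0.406 = 2259 — total 5592
Group 2: 5967 * 0.952 = 5681
Group 3: 7824 * 0.946 = 7402
Group 4: 5564 * 0.939 = 5225
Group 5: 7891 * 0.929 = 7331
Group 6: 9421 * 0.934 = 8799
Group 7: 14577 * 0.946 + 9746 * 0.284 = 13790 + 2768 = 16558
Net migration: Group 3 − 110 → 7292
End of period: [5592, 5681, 7292, 5225, 7331, 8799, 16558]
— Period 4 —
Births: 5681 * 0.426 = 2420, 7292 * 0.406 = 2961 — total 5381
Group 2: 5592 * 0.952 = 5324
Group 3: 5681 * 0.946 = 5374
Group 4: 7292 * 0.939 = 6847
Group 5: 5225 * 0.929 = 4854
Group 6: 7331 * 0.934 = 6847
Group 7: 8799 * 0.946 + 16558 * 0.284 = 8324 + 4702 = 13026
Net migration: Group 3 − 110 → 5264
End of period: [5381, 5324, 5264, 6847, 4854, 6847, 13026]
Total: 57600 → 47543; change = -10057; percentage change = -17.5%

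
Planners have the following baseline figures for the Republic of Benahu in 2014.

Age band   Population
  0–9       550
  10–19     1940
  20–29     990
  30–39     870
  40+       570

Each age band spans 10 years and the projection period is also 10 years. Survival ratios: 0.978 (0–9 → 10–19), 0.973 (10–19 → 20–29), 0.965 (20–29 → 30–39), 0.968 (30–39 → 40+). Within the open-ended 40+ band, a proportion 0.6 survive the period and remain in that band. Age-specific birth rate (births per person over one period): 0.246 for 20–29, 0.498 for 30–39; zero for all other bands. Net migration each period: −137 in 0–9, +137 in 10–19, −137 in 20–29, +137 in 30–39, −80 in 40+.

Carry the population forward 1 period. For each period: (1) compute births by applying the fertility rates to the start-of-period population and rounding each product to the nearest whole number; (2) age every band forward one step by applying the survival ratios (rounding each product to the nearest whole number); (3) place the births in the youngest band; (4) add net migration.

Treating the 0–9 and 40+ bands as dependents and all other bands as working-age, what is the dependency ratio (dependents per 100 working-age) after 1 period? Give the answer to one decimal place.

[period 1]
Births: 990 * 0.246 = 244  |  870 * 0.498 = 433 → total 677
10–19: 550 * 0.978 = 538
20–29: 1940 * 0.973 = 1888
30–39: 990 * 0.965 = 955
40+: 870 * 0.968 + 570 * 0.6 = 842 + 342 = 1184
Net migration: 0–9 − 137 → 540; 10–19 + 137 → 675; 20–29 − 137 → 1751; 30–39 + 137 → 1092; 40+ − 80 → 1104
Population now: 0–9=540, 10–19=675, 20–29=1751, 30–39=1092, 40+=1104
Dependents (band 0–9 + band 40+) = 540 + 1104 = 1644; working-age = 3518; ratio = 1644/3518 × 100 = 46.7

46.7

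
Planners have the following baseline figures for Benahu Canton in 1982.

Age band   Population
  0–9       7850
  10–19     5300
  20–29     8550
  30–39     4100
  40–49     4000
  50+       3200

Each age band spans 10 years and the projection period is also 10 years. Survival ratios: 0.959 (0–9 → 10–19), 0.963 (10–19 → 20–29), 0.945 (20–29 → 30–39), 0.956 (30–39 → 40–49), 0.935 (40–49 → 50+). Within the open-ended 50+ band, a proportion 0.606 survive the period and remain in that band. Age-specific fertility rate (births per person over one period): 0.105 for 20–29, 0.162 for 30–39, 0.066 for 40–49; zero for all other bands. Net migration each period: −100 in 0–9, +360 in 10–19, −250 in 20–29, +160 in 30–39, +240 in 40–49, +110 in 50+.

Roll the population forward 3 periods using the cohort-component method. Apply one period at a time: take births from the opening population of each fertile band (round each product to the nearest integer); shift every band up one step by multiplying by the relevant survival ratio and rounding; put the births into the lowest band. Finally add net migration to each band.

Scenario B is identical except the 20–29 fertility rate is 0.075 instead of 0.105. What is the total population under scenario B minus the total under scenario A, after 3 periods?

-596

Let band 1 be 0–9 through band 6 = 50+.
— Period 1 —
Births: 8550 × 0.105 = 898  |  4100 × 0.162 = 664  |  4000 × 0.066 = 264 → 1826
Band 2: 7850 × 0.959 = 7528
Band 3: 5300 × 0.963 = 5104
Band 4: 8550 × 0.945 = 8080
Band 5: 4100 × 0.956 = 3920
Band 6: 4000 × 0.935 + 3200 × 0.606 = 3740 + 1939 = 5679
Net migration: Band 1 − 100 → 1726; Band 2 + 360 → 7888; Band 3 − 250 → 4854; Band 4 + 160 → 8240; Band 5 + 240 → 4160; Band 6 + 110 → 5789
→ [1726, 7888, 4854, 8240, 4160, 5789]
— Period 2 —
Births: 4854 × 0.105 = 510  |  8240 × 0.162 = 1335  |  4160 × 0.066 = 275 → 2120
Band 2: 1726 × 0.959 = 1655
Band 3: 7888 × 0.963 = 7596
Band 4: 4854 × 0.945 = 4587
Band 5: 8240 × 0.956 = 7877
Band 6: 4160 × 0.935 + 5789 × 0.606 = 3890 + 3508 = 7398
Net migration: Band 1 − 100 → 2020; Band 2 + 360 → 2015; Band 3 − 250 → 7346; Band 4 + 160 → 4747; Band 5 + 240 → 8117; Band 6 + 110 → 7508
→ [2020, 2015, 7346, 4747, 8117, 7508]
— Period 3 —
Births: 7346 × 0.105 = 771  |  4747 × 0.162 = 769  |  8117 × 0.066 = 536 → 2076
Band 2: 2020 × 0.959 = 1937
Band 3: 2015 × 0.963 = 1940
Band 4: 7346 × 0.945 = 6942
Band 5: 4747 × 0.956 = 4538
Band 6: 8117 × 0.935 + 7508 × 0.606 = 7589 + 4550 = 12139
Net migration: Band 1 − 100 → 1976; Band 2 + 360 → 2297; Band 3 − 250 → 1690; Band 4 + 160 → 7102; Band 5 + 240 → 4778; Band 6 + 110 → 12249
→ [1976, 2297, 1690, 7102, 4778, 12249]
Scenario A total after 3 periods: 30092
Scenario B projection —
— Period 1 —
Births: 8550 × 0.075 = 641  |  4100 × 0.162 = 664  |  4000 × 0.066 = 264 → 1569
Band 2: 7850 × 0.959 = 7528
Band 3: 5300 × 0.963 = 5104
Band 4: 8550 × 0.945 = 8080
Band 5: 4100 × 0.956 = 3920
Band 6: 4000 × 0.935 + 3200 × 0.606 = 3740 + 1939 = 5679
Net migration: Band 1 − 100 → 1469; Band 2 + 360 → 7888; Band 3 − 250 → 4854; Band 4 + 160 → 8240; Band 5 + 240 → 4160; Band 6 + 110 → 5789
→ [1469, 7888, 4854, 8240, 4160, 5789]
— Period 2 —
Births: 4854 × 0.075 = 364  |  8240 × 0.162 = 1335  |  4160 × 0.066 = 275 → 1974
Band 2: 1469 × 0.959 = 1409
Band 3: 7888 × 0.963 = 7596
Band 4: 4854 × 0.945 = 4587
Band 5: 8240 × 0.956 = 7877
Band 6: 4160 × 0.935 + 5789 × 0.606 = 3890 + 3508 = 7398
Net migration: Band 1 − 100 → 1874; Band 2 + 360 → 1769; Band 3 − 250 → 7346; Band 4 + 160 → 4747; Band 5 + 240 → 8117; Band 6 + 110 → 7508
→ [1874, 1769, 7346, 4747, 8117, 7508]
— Period 3 —
Births: 7346 × 0.075 = 551  |  4747 × 0.162 = 769  |  8117 × 0.066 = 536 → 1856
Band 2: 1874 × 0.959 = 1797
Band 3: 1769 × 0.963 = 1704
Band 4: 7346 × 0.945 = 6942
Band 5: 4747 × 0.956 = 4538
Band 6: 8117 × 0.935 + 7508 × 0.606 = 7589 + 4550 = 12139
Net migration: Band 1 − 100 → 1756; Band 2 + 360 → 2157; Band 3 − 250 → 1454; Band 4 + 160 → 7102; Band 5 + 240 → 4778; Band 6 + 110 → 12249
→ [1756, 2157, 1454, 7102, 4778, 12249]
Scenario B total after 3 periods: 29496
Difference B − A = 29496 − 30092 = -596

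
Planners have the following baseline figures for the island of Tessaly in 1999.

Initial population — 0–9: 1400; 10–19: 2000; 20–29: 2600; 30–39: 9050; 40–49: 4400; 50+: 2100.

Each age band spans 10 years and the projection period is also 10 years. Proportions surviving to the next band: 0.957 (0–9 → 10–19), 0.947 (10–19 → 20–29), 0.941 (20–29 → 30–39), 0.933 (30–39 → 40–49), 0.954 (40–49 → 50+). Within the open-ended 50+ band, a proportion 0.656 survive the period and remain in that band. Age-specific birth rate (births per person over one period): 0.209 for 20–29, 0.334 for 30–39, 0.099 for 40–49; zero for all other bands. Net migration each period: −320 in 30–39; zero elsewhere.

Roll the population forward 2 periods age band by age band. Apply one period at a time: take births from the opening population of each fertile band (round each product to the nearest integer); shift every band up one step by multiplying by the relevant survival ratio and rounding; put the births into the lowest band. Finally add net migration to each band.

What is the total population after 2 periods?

Period 1.
Births: 2600 × 0.209 = 543, 9050 × 0.334 = 3023, 4400 × 0.099 = 436 ⇒ total 4002
10–19: 1400 × 0.957 = 1340
20–29: 2000 × 0.947 = 1894
30–39: 2600 × 0.941 = 2447
40–49: 9050 × 0.933 = 8444
50+: 4400 × 0.954 + 2100 × 0.656 = 4198 + 1378 = 5576
Net migration: 30–39 − 320 → 2127
End of period: [4002, 1340, 1894, 2127, 8444, 5576]
Period 2.
Births: 1894 × 0.209 = 396, 2127 × 0.334 = 710, 8444 × 0.099 = 836 ⇒ total 1942
10–19: 4002 × 0.957 = 3830
20–29: 1340 × 0.947 = 1269
30–39: 1894 × 0.941 = 1782
40–49: 2127 × 0.933 = 1984
50+: 8444 × 0.954 + 5576 × 0.656 = 8056 + 3658 = 11714
Net migration: 30–39 − 320 → 1462
End of period: [1942, 3830, 1269, 1462, 1984, 11714]
Total after period 2: 1942 + 3830 + 1269 + 1462 + 1984 + 11714 = 22201

22201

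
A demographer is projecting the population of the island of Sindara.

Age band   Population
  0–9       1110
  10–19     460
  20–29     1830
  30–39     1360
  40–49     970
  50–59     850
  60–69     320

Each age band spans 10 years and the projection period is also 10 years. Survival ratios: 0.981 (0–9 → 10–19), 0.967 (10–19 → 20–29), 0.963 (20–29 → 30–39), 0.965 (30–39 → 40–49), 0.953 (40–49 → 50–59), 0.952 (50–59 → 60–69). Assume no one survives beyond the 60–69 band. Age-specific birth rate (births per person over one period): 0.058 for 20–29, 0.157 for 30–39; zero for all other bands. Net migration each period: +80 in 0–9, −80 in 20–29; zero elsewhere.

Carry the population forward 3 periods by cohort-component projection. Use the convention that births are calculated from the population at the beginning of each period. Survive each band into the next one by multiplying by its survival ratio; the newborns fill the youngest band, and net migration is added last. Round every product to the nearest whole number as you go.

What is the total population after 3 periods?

Numbering the bands 1..7 from youngest to oldest:
— Period 1 —
Births: 1830 * 0.058 = 106 ; 1360 * 0.157 = 214 → total 320
Band 2: 1110 * 0.981 = 1089
Band 3: 460 * 0.967 = 445
Band 4: 1830 * 0.963 = 1762
Band 5: 1360 * 0.965 = 1312
Band 6: 970 * 0.953 = 924
Band 7: 850 * 0.952 = 809
Net migration: Band 1 + 80 → 400; Band 3 − 80 → 365
Giving 400 / 1089 / 365 / 1762 / 1312 / 924 / 809.
— Period 2 —
Births: 365 * 0.058 = 21 ; 1762 * 0.157 = 277 → total 298
Band 2: 400 * 0.981 = 392
Band 3: 1089 * 0.967 = 1053
Band 4: 365 * 0.963 = 351
Band 5: 1762 * 0.965 = 1700
Band 6: 1312 * 0.953 = 1250
Band 7: 924 * 0.952 = 880
Net migration: Band 1 + 80 → 378; Band 3 − 80 → 973
Giving 378 / 392 / 973 / 351 / 1700 / 1250 / 880.
— Period 3 —
Births: 973 * 0.058 = 56 ; 351 * 0.157 = 55 → total 111
Band 2: 378 * 0.981 = 371
Band 3: 392 * 0.967 = 379
Band 4: 973 * 0.963 = 937
Band 5: 351 * 0.965 = 339
Band 6: 1700 * 0.953 = 1620
Band 7: 1250 * 0.952 = 1190
Net migration: Band 1 + 80 → 191; Band 3 − 80 → 299
Giving 191 / 371 / 299 / 937 / 339 / 1620 / 1190.
Total after period 3: 191 + 371 + 299 + 937 + 339 + 1620 + 1190 = 4947

4947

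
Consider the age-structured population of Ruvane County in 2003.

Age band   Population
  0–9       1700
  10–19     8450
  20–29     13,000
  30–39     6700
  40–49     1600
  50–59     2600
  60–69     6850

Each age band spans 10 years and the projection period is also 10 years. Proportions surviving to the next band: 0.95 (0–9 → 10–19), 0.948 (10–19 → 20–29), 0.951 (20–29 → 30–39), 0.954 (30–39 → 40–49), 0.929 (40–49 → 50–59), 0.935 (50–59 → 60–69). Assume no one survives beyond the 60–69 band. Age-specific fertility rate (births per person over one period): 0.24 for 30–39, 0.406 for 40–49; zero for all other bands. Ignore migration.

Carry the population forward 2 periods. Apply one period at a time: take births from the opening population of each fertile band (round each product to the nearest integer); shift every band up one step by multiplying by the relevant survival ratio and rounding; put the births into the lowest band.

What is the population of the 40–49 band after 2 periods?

[period 1]
Births: 6700 * 0.24 = 1608, 1600 * 0.406 = 650 → 2258
10–19: 1700 * 0.95 = 1615
20–29: 8450 * 0.948 = 8011
30–39: 13000 * 0.951 = 12363
40–49: 6700 * 0.954 = 6392
50–59: 1600 * 0.929 = 1486
60–69: 2600 * 0.935 = 2431
Giving 2258 / 1615 / 8011 / 12363 / 6392 / 1486 / 2431.
[period 2]
Births: 12363 * 0.24 = 2967, 6392 * 0.406 = 2595 → 5562
10–19: 2258 * 0.95 = 2145
20–29: 1615 * 0.948 = 1531
30–39: 8011 * 0.951 = 7618
40–49: 12363 * 0.954 = 11794
50–59: 6392 * 0.929 = 5938
60–69: 1486 * 0.935 = 1389
Giving 5562 / 2145 / 1531 / 7618 / 11794 / 5938 / 1389.

11794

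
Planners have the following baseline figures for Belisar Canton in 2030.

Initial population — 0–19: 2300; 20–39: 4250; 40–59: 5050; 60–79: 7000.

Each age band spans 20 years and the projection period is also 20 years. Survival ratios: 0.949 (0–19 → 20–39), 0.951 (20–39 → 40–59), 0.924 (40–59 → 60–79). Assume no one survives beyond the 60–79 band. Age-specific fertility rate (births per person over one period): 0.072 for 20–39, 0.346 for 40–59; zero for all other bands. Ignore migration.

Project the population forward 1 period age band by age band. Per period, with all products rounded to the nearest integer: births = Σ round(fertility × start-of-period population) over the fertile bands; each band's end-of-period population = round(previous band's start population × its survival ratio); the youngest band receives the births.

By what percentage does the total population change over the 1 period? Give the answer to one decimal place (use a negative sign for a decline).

After projecting period 1:
Births: 4250 * 0.072 = 306  |  5050 * 0.346 = 1747 → 2053
20–39: 2300 * 0.949 = 2183
40–59: 4250 * 0.951 = 4042
60–79: 5050 * 0.924 = 4666
Giving 2053 / 2183 / 4042 / 4666.
Total: 18600 → 12944; change = -5656; percentage change = -30.4%

-30.4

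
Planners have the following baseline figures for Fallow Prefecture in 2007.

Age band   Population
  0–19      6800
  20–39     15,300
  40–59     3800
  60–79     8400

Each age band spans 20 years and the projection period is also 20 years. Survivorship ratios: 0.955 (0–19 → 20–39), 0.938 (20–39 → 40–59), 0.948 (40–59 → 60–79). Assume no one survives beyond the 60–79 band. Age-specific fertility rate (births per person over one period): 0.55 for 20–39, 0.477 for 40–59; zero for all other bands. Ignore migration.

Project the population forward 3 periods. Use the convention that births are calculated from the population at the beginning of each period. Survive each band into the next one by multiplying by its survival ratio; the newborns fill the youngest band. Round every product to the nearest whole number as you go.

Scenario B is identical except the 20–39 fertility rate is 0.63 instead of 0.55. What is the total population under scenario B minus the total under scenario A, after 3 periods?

— Period 1 —
Births: 15300 * 0.55 = 8415  |  3800 * 0.477 = 1813 → 10228
20–39: 6800 * 0.955 = 6494
40–59: 15300 * 0.938 = 14351
60–79: 3800 * 0.948 = 3602
Giving 10228 / 6494 / 14351 / 3602.
— Period 2 —
Births: 6494 * 0.55 = 3572  |  14351 * 0.477 = 6845 → 10417
20–39: 10228 * 0.955 = 9768
40–59: 6494 * 0.938 = 6091
60–79: 14351 * 0.948 = 13605
Giving 10417 / 9768 / 6091 / 13605.
— Period 3 —
Births: 9768 * 0.55 = 5372  |  6091 * 0.477 = 2905 → 8277
20–39: 10417 * 0.955 = 9948
40–59: 9768 * 0.938 = 9162
60–79: 6091 * 0.948 = 5774
Giving 8277 / 9948 / 9162 / 5774.
Scenario A total after 3 periods: 33161
Scenario B projection —
— Period 1 —
Births: 15300 * 0.63 = 9639  |  3800 * 0.477 = 1813 → 11452
20–39: 6800 * 0.955 = 6494
40–59: 15300 * 0.938 = 14351
60–79: 3800 * 0.948 = 3602
Giving 11452 / 6494 / 14351 / 3602.
— Period 2 —
Births: 6494 * 0.63 = 4091  |  14351 * 0.477 = 6845 → 10936
20–39: 11452 * 0.955 = 10937
40–59: 6494 * 0.938 = 6091
60–79: 14351 * 0.948 = 13605
Giving 10936 / 10937 / 6091 / 13605.
— Period 3 —
Births: 10937 * 0.63 = 6890  |  6091 * 0.477 = 2905 → 9795
20–39: 10936 * 0.955 = 10444
40–59: 10937 * 0.938 = 10259
60–79: 6091 * 0.948 = 5774
Giving 9795 / 10444 / 10259 / 5774.
Scenario B total after 3 periods: 36272
Difference B − A = 36272 − 33161 = 3111

3111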